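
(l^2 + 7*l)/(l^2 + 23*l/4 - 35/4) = 4*l/(4*l - 5)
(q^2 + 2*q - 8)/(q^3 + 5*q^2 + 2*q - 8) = (q - 2)/(q^2 + q - 2)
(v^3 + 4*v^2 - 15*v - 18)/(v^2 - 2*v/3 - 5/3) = 3*(v^2 + 3*v - 18)/(3*v - 5)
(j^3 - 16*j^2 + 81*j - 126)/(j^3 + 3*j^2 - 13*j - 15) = (j^2 - 13*j + 42)/(j^2 + 6*j + 5)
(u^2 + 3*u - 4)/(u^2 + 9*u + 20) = (u - 1)/(u + 5)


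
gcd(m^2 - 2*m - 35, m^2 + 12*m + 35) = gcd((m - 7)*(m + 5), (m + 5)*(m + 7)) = m + 5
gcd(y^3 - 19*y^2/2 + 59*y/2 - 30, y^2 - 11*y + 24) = y - 3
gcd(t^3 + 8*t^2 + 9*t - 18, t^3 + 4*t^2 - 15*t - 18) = t + 6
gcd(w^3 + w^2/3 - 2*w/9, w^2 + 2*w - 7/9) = w - 1/3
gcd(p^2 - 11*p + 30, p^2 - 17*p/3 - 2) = p - 6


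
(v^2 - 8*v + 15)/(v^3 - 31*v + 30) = (v - 3)/(v^2 + 5*v - 6)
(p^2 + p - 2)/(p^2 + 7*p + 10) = (p - 1)/(p + 5)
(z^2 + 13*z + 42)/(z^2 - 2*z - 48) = (z + 7)/(z - 8)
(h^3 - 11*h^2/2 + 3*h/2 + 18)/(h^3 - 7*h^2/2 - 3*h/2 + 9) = (h - 4)/(h - 2)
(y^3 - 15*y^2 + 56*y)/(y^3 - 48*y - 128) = y*(y - 7)/(y^2 + 8*y + 16)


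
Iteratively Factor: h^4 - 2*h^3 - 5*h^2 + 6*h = (h - 3)*(h^3 + h^2 - 2*h) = (h - 3)*(h + 2)*(h^2 - h) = (h - 3)*(h - 1)*(h + 2)*(h)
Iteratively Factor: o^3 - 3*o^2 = (o)*(o^2 - 3*o) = o*(o - 3)*(o)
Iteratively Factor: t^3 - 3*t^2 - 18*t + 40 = (t - 2)*(t^2 - t - 20) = (t - 5)*(t - 2)*(t + 4)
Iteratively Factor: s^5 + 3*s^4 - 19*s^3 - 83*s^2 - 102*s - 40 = (s + 2)*(s^4 + s^3 - 21*s^2 - 41*s - 20) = (s + 2)*(s + 4)*(s^3 - 3*s^2 - 9*s - 5) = (s - 5)*(s + 2)*(s + 4)*(s^2 + 2*s + 1) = (s - 5)*(s + 1)*(s + 2)*(s + 4)*(s + 1)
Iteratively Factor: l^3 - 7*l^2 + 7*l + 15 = (l - 5)*(l^2 - 2*l - 3) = (l - 5)*(l - 3)*(l + 1)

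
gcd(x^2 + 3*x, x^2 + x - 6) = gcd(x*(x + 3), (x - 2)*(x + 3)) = x + 3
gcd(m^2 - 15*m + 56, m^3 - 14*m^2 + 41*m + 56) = m^2 - 15*m + 56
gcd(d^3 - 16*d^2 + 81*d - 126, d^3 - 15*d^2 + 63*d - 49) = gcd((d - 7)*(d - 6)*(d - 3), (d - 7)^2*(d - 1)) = d - 7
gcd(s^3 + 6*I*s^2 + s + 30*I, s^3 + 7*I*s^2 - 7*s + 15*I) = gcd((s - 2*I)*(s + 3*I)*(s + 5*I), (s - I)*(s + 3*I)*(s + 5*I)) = s^2 + 8*I*s - 15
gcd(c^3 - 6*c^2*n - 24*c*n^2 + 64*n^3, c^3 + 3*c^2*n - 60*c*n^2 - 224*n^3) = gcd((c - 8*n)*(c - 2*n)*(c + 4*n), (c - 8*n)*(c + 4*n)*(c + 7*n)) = c^2 - 4*c*n - 32*n^2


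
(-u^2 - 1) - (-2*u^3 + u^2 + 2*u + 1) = 2*u^3 - 2*u^2 - 2*u - 2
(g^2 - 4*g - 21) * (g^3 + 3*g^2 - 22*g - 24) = g^5 - g^4 - 55*g^3 + g^2 + 558*g + 504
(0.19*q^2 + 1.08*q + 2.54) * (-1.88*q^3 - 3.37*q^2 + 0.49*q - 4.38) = -0.3572*q^5 - 2.6707*q^4 - 8.3217*q^3 - 8.8628*q^2 - 3.4858*q - 11.1252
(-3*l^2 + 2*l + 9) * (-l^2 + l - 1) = 3*l^4 - 5*l^3 - 4*l^2 + 7*l - 9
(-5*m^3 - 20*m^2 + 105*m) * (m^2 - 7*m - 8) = -5*m^5 + 15*m^4 + 285*m^3 - 575*m^2 - 840*m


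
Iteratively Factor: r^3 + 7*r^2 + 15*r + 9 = (r + 3)*(r^2 + 4*r + 3) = (r + 1)*(r + 3)*(r + 3)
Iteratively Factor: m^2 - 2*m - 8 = (m + 2)*(m - 4)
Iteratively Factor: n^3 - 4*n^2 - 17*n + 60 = (n + 4)*(n^2 - 8*n + 15) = (n - 3)*(n + 4)*(n - 5)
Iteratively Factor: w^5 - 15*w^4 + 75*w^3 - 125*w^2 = (w)*(w^4 - 15*w^3 + 75*w^2 - 125*w) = w^2*(w^3 - 15*w^2 + 75*w - 125) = w^2*(w - 5)*(w^2 - 10*w + 25) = w^2*(w - 5)^2*(w - 5)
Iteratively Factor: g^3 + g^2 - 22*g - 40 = (g + 4)*(g^2 - 3*g - 10) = (g - 5)*(g + 4)*(g + 2)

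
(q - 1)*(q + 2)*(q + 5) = q^3 + 6*q^2 + 3*q - 10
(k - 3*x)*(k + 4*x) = k^2 + k*x - 12*x^2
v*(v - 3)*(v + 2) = v^3 - v^2 - 6*v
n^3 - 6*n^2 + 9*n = n*(n - 3)^2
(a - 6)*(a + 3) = a^2 - 3*a - 18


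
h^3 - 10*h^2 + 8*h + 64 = (h - 8)*(h - 4)*(h + 2)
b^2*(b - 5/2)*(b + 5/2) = b^4 - 25*b^2/4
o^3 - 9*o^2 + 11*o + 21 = (o - 7)*(o - 3)*(o + 1)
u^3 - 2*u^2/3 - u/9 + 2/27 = (u - 2/3)*(u - 1/3)*(u + 1/3)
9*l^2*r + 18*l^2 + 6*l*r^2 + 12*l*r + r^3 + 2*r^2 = (3*l + r)^2*(r + 2)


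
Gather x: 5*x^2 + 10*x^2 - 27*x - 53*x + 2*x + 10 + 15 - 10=15*x^2 - 78*x + 15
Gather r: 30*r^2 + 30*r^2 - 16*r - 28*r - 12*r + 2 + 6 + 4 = 60*r^2 - 56*r + 12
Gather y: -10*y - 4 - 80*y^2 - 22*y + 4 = -80*y^2 - 32*y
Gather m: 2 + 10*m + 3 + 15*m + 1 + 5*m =30*m + 6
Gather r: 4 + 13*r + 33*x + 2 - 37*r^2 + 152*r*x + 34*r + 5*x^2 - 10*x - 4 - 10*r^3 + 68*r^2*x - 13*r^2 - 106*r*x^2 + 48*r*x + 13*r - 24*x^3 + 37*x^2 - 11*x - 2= -10*r^3 + r^2*(68*x - 50) + r*(-106*x^2 + 200*x + 60) - 24*x^3 + 42*x^2 + 12*x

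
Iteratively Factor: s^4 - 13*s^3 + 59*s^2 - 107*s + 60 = (s - 3)*(s^3 - 10*s^2 + 29*s - 20) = (s - 4)*(s - 3)*(s^2 - 6*s + 5) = (s - 4)*(s - 3)*(s - 1)*(s - 5)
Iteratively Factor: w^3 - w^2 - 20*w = (w)*(w^2 - w - 20) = w*(w + 4)*(w - 5)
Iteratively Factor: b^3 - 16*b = (b - 4)*(b^2 + 4*b) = (b - 4)*(b + 4)*(b)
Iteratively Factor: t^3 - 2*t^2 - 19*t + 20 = (t - 5)*(t^2 + 3*t - 4) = (t - 5)*(t + 4)*(t - 1)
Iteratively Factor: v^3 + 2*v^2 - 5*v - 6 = (v + 3)*(v^2 - v - 2) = (v - 2)*(v + 3)*(v + 1)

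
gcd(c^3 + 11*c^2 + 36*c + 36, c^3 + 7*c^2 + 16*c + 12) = c^2 + 5*c + 6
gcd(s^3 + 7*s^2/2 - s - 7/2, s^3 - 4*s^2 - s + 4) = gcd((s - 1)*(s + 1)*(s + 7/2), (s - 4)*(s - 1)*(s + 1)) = s^2 - 1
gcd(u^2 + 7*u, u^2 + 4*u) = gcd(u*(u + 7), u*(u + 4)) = u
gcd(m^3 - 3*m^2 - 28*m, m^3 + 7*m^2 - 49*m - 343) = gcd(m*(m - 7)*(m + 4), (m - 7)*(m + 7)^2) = m - 7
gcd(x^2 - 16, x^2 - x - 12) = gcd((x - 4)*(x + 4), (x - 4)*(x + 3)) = x - 4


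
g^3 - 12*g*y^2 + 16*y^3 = (g - 2*y)^2*(g + 4*y)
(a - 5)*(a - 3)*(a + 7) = a^3 - a^2 - 41*a + 105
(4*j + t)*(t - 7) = 4*j*t - 28*j + t^2 - 7*t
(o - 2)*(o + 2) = o^2 - 4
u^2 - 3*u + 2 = (u - 2)*(u - 1)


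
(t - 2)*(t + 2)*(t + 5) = t^3 + 5*t^2 - 4*t - 20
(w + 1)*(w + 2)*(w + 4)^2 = w^4 + 11*w^3 + 42*w^2 + 64*w + 32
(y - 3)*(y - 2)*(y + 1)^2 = y^4 - 3*y^3 - 3*y^2 + 7*y + 6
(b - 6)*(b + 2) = b^2 - 4*b - 12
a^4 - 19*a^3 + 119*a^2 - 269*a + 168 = (a - 8)*(a - 7)*(a - 3)*(a - 1)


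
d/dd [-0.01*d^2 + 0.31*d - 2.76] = 0.31 - 0.02*d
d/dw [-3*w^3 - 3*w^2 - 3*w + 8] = -9*w^2 - 6*w - 3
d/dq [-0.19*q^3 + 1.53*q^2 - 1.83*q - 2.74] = -0.57*q^2 + 3.06*q - 1.83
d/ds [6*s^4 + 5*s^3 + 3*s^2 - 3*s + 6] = 24*s^3 + 15*s^2 + 6*s - 3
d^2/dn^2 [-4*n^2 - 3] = -8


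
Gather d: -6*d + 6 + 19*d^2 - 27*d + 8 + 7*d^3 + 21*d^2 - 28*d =7*d^3 + 40*d^2 - 61*d + 14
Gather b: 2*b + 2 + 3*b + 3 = 5*b + 5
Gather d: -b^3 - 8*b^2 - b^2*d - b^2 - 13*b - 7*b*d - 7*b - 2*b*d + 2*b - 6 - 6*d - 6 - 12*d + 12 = -b^3 - 9*b^2 - 18*b + d*(-b^2 - 9*b - 18)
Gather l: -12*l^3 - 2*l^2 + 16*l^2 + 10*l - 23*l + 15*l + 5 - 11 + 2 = -12*l^3 + 14*l^2 + 2*l - 4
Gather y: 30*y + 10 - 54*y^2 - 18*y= -54*y^2 + 12*y + 10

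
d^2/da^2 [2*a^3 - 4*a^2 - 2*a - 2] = 12*a - 8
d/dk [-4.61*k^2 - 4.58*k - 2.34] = -9.22*k - 4.58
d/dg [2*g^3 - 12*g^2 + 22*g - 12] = 6*g^2 - 24*g + 22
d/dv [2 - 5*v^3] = -15*v^2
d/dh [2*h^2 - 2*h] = 4*h - 2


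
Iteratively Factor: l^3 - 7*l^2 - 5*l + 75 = (l - 5)*(l^2 - 2*l - 15) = (l - 5)^2*(l + 3)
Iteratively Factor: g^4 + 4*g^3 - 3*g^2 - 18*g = (g - 2)*(g^3 + 6*g^2 + 9*g) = (g - 2)*(g + 3)*(g^2 + 3*g) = (g - 2)*(g + 3)^2*(g)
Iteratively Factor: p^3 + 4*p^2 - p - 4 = (p + 4)*(p^2 - 1) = (p + 1)*(p + 4)*(p - 1)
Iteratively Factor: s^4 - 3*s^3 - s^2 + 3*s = (s + 1)*(s^3 - 4*s^2 + 3*s) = s*(s + 1)*(s^2 - 4*s + 3) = s*(s - 1)*(s + 1)*(s - 3)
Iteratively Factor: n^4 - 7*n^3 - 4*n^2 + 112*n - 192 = (n + 4)*(n^3 - 11*n^2 + 40*n - 48) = (n - 4)*(n + 4)*(n^2 - 7*n + 12) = (n - 4)^2*(n + 4)*(n - 3)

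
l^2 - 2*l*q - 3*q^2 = (l - 3*q)*(l + q)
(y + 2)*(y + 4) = y^2 + 6*y + 8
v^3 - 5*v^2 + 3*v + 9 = (v - 3)^2*(v + 1)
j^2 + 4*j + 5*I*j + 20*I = (j + 4)*(j + 5*I)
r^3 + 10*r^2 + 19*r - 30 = (r - 1)*(r + 5)*(r + 6)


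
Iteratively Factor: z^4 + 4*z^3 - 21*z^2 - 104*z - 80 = (z + 1)*(z^3 + 3*z^2 - 24*z - 80) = (z - 5)*(z + 1)*(z^2 + 8*z + 16) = (z - 5)*(z + 1)*(z + 4)*(z + 4)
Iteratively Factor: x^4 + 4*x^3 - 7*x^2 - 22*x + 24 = (x + 3)*(x^3 + x^2 - 10*x + 8) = (x - 2)*(x + 3)*(x^2 + 3*x - 4) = (x - 2)*(x + 3)*(x + 4)*(x - 1)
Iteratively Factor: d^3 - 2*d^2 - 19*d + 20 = (d - 5)*(d^2 + 3*d - 4) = (d - 5)*(d - 1)*(d + 4)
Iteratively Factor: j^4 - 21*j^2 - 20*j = (j - 5)*(j^3 + 5*j^2 + 4*j) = j*(j - 5)*(j^2 + 5*j + 4) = j*(j - 5)*(j + 4)*(j + 1)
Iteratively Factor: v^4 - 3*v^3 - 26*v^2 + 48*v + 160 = (v + 4)*(v^3 - 7*v^2 + 2*v + 40) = (v - 5)*(v + 4)*(v^2 - 2*v - 8) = (v - 5)*(v + 2)*(v + 4)*(v - 4)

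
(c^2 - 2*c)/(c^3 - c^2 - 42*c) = (2 - c)/(-c^2 + c + 42)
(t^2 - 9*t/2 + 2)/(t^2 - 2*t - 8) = (t - 1/2)/(t + 2)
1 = 1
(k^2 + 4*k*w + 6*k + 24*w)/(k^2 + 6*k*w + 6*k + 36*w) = (k + 4*w)/(k + 6*w)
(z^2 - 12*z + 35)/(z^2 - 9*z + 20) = (z - 7)/(z - 4)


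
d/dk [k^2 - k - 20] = 2*k - 1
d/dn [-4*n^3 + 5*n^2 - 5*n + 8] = -12*n^2 + 10*n - 5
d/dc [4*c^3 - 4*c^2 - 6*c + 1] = 12*c^2 - 8*c - 6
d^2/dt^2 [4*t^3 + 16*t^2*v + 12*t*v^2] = 24*t + 32*v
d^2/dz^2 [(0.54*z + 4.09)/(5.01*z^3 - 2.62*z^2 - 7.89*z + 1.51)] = (81.324324*z^5 + 1189.38402*z^4 - 808.873764*z^3 - 850.608678*z^2 + 334.456506*z + 554.450906)/(125.751501*z^9 - 197.286786*z^8 - 490.947435*z^7 + 717.113033*z^6 + 654.245343*z^5 - 816.337608*z^4 - 269.612658*z^3 + 264.080427*z^2 - 53.969967*z + 3.442951)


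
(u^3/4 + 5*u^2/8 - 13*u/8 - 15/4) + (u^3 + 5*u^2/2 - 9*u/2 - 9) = 5*u^3/4 + 25*u^2/8 - 49*u/8 - 51/4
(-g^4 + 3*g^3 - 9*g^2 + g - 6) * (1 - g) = g^5 - 4*g^4 + 12*g^3 - 10*g^2 + 7*g - 6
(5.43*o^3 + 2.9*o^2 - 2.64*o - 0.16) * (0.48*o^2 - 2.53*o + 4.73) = 2.6064*o^5 - 12.3459*o^4 + 17.0797*o^3 + 20.3194*o^2 - 12.0824*o - 0.7568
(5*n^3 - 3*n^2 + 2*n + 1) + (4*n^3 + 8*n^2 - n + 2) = 9*n^3 + 5*n^2 + n + 3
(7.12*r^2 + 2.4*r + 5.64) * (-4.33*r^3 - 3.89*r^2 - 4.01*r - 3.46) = -30.8296*r^5 - 38.0888*r^4 - 62.3084*r^3 - 56.1988*r^2 - 30.9204*r - 19.5144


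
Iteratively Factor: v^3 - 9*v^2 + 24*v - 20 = (v - 5)*(v^2 - 4*v + 4) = (v - 5)*(v - 2)*(v - 2)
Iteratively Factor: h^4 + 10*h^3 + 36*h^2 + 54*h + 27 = (h + 3)*(h^3 + 7*h^2 + 15*h + 9) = (h + 3)^2*(h^2 + 4*h + 3) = (h + 1)*(h + 3)^2*(h + 3)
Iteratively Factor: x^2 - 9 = (x - 3)*(x + 3)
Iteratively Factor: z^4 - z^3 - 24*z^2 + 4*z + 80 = (z - 5)*(z^3 + 4*z^2 - 4*z - 16) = (z - 5)*(z + 4)*(z^2 - 4) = (z - 5)*(z - 2)*(z + 4)*(z + 2)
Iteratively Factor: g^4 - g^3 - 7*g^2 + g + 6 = (g + 1)*(g^3 - 2*g^2 - 5*g + 6) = (g - 3)*(g + 1)*(g^2 + g - 2) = (g - 3)*(g - 1)*(g + 1)*(g + 2)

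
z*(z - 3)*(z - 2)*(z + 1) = z^4 - 4*z^3 + z^2 + 6*z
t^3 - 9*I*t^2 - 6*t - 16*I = (t - 8*I)*(t - 2*I)*(t + I)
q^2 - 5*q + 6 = (q - 3)*(q - 2)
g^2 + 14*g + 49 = (g + 7)^2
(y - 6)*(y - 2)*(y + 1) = y^3 - 7*y^2 + 4*y + 12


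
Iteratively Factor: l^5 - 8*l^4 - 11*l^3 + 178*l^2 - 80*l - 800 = (l - 4)*(l^4 - 4*l^3 - 27*l^2 + 70*l + 200) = (l - 5)*(l - 4)*(l^3 + l^2 - 22*l - 40) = (l - 5)*(l - 4)*(l + 4)*(l^2 - 3*l - 10) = (l - 5)^2*(l - 4)*(l + 4)*(l + 2)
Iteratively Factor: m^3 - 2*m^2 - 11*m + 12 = (m - 4)*(m^2 + 2*m - 3) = (m - 4)*(m + 3)*(m - 1)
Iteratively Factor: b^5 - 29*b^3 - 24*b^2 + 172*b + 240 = (b - 3)*(b^4 + 3*b^3 - 20*b^2 - 84*b - 80) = (b - 3)*(b + 2)*(b^3 + b^2 - 22*b - 40) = (b - 3)*(b + 2)^2*(b^2 - b - 20) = (b - 5)*(b - 3)*(b + 2)^2*(b + 4)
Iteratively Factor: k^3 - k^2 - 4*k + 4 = (k + 2)*(k^2 - 3*k + 2) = (k - 2)*(k + 2)*(k - 1)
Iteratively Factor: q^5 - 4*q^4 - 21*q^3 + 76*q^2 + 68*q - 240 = (q - 3)*(q^4 - q^3 - 24*q^2 + 4*q + 80) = (q - 3)*(q + 4)*(q^3 - 5*q^2 - 4*q + 20) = (q - 5)*(q - 3)*(q + 4)*(q^2 - 4) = (q - 5)*(q - 3)*(q + 2)*(q + 4)*(q - 2)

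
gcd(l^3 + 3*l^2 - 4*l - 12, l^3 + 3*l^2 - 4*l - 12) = l^3 + 3*l^2 - 4*l - 12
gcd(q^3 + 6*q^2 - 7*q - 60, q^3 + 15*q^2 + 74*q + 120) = q^2 + 9*q + 20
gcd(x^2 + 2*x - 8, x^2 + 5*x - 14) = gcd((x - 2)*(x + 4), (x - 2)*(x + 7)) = x - 2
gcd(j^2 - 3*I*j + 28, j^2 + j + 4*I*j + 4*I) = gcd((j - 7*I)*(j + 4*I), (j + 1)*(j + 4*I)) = j + 4*I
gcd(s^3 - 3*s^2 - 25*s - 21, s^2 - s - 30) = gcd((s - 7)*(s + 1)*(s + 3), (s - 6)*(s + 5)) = 1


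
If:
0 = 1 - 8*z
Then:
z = 1/8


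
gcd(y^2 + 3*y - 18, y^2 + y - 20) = 1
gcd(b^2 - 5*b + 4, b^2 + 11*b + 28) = 1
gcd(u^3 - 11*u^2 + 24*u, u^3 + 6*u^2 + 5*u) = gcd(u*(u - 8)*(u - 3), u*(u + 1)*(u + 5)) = u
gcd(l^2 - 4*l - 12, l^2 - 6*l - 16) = l + 2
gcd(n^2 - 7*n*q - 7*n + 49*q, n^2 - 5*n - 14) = n - 7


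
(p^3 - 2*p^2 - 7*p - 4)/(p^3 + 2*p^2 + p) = (p - 4)/p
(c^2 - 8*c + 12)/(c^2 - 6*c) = (c - 2)/c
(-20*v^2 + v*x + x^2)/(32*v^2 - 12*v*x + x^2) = (5*v + x)/(-8*v + x)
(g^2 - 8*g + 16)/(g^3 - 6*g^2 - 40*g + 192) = (g - 4)/(g^2 - 2*g - 48)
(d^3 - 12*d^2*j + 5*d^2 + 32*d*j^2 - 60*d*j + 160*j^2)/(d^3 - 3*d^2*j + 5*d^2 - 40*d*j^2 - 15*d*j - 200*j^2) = (d - 4*j)/(d + 5*j)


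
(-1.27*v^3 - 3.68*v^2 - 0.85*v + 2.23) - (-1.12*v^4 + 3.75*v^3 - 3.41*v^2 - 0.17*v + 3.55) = 1.12*v^4 - 5.02*v^3 - 0.27*v^2 - 0.68*v - 1.32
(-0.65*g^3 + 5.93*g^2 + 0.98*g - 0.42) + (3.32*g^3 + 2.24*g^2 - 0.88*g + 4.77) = 2.67*g^3 + 8.17*g^2 + 0.1*g + 4.35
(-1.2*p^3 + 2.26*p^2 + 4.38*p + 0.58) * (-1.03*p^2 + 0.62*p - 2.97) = 1.236*p^5 - 3.0718*p^4 + 0.453799999999999*p^3 - 4.594*p^2 - 12.649*p - 1.7226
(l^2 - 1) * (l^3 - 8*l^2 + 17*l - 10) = l^5 - 8*l^4 + 16*l^3 - 2*l^2 - 17*l + 10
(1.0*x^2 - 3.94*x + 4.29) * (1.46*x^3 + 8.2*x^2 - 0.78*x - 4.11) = 1.46*x^5 + 2.4476*x^4 - 26.8246*x^3 + 34.1412*x^2 + 12.8472*x - 17.6319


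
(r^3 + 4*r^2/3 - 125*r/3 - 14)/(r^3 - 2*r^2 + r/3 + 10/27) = 9*(r^2 + r - 42)/(9*r^2 - 21*r + 10)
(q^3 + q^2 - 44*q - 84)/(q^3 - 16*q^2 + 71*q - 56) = (q^2 + 8*q + 12)/(q^2 - 9*q + 8)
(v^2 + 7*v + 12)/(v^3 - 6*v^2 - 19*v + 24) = (v + 4)/(v^2 - 9*v + 8)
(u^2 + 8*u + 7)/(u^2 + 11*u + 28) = (u + 1)/(u + 4)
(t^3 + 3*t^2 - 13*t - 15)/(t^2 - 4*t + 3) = (t^2 + 6*t + 5)/(t - 1)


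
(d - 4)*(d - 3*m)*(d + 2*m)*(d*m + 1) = d^4*m - d^3*m^2 - 4*d^3*m + d^3 - 6*d^2*m^3 + 4*d^2*m^2 - d^2*m - 4*d^2 + 24*d*m^3 - 6*d*m^2 + 4*d*m + 24*m^2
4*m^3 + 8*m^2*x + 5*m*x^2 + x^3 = (m + x)*(2*m + x)^2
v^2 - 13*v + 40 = (v - 8)*(v - 5)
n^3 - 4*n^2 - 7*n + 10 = (n - 5)*(n - 1)*(n + 2)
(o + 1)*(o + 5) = o^2 + 6*o + 5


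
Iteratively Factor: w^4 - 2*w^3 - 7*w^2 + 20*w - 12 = (w - 1)*(w^3 - w^2 - 8*w + 12) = (w - 1)*(w + 3)*(w^2 - 4*w + 4) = (w - 2)*(w - 1)*(w + 3)*(w - 2)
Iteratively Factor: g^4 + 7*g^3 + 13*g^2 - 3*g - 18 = (g + 3)*(g^3 + 4*g^2 + g - 6) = (g + 2)*(g + 3)*(g^2 + 2*g - 3) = (g + 2)*(g + 3)^2*(g - 1)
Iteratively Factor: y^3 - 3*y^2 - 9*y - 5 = (y + 1)*(y^2 - 4*y - 5) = (y - 5)*(y + 1)*(y + 1)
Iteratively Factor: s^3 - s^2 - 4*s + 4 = (s - 1)*(s^2 - 4) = (s - 1)*(s + 2)*(s - 2)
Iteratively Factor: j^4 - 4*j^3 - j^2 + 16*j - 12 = (j - 1)*(j^3 - 3*j^2 - 4*j + 12) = (j - 3)*(j - 1)*(j^2 - 4) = (j - 3)*(j - 1)*(j + 2)*(j - 2)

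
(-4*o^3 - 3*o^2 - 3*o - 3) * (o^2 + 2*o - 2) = -4*o^5 - 11*o^4 - o^3 - 3*o^2 + 6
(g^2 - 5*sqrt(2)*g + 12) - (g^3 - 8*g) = -g^3 + g^2 - 5*sqrt(2)*g + 8*g + 12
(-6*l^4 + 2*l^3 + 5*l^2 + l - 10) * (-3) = 18*l^4 - 6*l^3 - 15*l^2 - 3*l + 30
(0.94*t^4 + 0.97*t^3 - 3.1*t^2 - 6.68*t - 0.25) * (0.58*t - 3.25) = 0.5452*t^5 - 2.4924*t^4 - 4.9505*t^3 + 6.2006*t^2 + 21.565*t + 0.8125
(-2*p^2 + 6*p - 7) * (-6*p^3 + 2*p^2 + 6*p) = 12*p^5 - 40*p^4 + 42*p^3 + 22*p^2 - 42*p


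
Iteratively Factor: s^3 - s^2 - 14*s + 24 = (s + 4)*(s^2 - 5*s + 6) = (s - 3)*(s + 4)*(s - 2)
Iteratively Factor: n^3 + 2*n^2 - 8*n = (n)*(n^2 + 2*n - 8) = n*(n - 2)*(n + 4)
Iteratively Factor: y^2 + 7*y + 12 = (y + 4)*(y + 3)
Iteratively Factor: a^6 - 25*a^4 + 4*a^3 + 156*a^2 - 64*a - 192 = (a - 4)*(a^5 + 4*a^4 - 9*a^3 - 32*a^2 + 28*a + 48) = (a - 4)*(a + 1)*(a^4 + 3*a^3 - 12*a^2 - 20*a + 48) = (a - 4)*(a - 2)*(a + 1)*(a^3 + 5*a^2 - 2*a - 24) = (a - 4)*(a - 2)^2*(a + 1)*(a^2 + 7*a + 12) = (a - 4)*(a - 2)^2*(a + 1)*(a + 3)*(a + 4)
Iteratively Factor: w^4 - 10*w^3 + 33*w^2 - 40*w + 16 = (w - 1)*(w^3 - 9*w^2 + 24*w - 16) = (w - 4)*(w - 1)*(w^2 - 5*w + 4) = (w - 4)*(w - 1)^2*(w - 4)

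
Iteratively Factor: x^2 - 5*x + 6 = (x - 3)*(x - 2)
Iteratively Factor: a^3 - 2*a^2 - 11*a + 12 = (a - 1)*(a^2 - a - 12) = (a - 4)*(a - 1)*(a + 3)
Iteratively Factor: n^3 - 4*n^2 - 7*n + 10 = (n - 1)*(n^2 - 3*n - 10) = (n - 5)*(n - 1)*(n + 2)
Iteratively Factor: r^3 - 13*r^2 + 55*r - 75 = (r - 5)*(r^2 - 8*r + 15) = (r - 5)^2*(r - 3)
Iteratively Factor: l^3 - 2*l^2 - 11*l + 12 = (l - 1)*(l^2 - l - 12) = (l - 4)*(l - 1)*(l + 3)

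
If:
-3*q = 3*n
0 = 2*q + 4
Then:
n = 2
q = -2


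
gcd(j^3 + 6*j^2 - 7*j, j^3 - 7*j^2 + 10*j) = j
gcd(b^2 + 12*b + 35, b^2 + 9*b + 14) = b + 7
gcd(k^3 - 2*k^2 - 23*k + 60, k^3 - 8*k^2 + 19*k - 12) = k^2 - 7*k + 12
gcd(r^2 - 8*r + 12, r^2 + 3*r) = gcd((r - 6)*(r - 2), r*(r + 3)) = 1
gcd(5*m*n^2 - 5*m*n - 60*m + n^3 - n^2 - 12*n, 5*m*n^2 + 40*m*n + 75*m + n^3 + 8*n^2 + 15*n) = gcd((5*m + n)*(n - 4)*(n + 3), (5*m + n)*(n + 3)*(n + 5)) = 5*m*n + 15*m + n^2 + 3*n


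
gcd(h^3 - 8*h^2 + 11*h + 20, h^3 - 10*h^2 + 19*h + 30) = h^2 - 4*h - 5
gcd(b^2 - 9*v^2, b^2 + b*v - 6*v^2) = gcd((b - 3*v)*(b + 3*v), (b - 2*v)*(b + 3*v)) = b + 3*v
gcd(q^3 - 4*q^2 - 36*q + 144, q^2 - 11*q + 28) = q - 4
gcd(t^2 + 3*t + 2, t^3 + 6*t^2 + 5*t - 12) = 1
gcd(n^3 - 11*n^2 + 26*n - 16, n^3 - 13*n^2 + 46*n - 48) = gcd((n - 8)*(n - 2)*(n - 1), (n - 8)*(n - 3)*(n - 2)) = n^2 - 10*n + 16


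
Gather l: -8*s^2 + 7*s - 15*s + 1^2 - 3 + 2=-8*s^2 - 8*s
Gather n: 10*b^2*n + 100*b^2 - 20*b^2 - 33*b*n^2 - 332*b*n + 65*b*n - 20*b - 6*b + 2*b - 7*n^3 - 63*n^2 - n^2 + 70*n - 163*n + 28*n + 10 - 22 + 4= 80*b^2 - 24*b - 7*n^3 + n^2*(-33*b - 64) + n*(10*b^2 - 267*b - 65) - 8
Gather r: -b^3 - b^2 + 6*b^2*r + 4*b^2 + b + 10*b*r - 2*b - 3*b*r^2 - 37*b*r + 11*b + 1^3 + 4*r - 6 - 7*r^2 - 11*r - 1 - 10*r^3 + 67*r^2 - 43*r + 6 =-b^3 + 3*b^2 + 10*b - 10*r^3 + r^2*(60 - 3*b) + r*(6*b^2 - 27*b - 50)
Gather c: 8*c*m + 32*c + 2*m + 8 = c*(8*m + 32) + 2*m + 8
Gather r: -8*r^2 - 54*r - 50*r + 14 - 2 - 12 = -8*r^2 - 104*r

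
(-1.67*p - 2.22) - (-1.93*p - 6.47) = 0.26*p + 4.25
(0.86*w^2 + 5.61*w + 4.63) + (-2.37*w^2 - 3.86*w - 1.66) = -1.51*w^2 + 1.75*w + 2.97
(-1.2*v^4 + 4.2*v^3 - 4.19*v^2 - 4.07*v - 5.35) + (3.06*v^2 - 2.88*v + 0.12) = -1.2*v^4 + 4.2*v^3 - 1.13*v^2 - 6.95*v - 5.23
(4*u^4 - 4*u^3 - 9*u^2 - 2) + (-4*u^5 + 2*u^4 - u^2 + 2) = -4*u^5 + 6*u^4 - 4*u^3 - 10*u^2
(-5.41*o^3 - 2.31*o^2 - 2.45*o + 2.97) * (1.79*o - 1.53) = -9.6839*o^4 + 4.1424*o^3 - 0.8512*o^2 + 9.0648*o - 4.5441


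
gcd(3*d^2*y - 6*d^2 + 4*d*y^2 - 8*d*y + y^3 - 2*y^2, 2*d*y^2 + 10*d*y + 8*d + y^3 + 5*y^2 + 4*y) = 1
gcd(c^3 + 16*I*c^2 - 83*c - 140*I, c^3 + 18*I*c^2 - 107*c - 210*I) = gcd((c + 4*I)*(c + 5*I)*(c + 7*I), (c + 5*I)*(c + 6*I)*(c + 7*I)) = c^2 + 12*I*c - 35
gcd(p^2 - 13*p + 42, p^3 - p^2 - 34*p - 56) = p - 7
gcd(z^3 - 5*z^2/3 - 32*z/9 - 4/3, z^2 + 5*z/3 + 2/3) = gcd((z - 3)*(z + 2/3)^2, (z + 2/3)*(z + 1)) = z + 2/3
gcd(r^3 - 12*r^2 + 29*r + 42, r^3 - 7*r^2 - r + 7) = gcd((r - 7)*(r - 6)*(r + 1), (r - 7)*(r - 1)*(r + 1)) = r^2 - 6*r - 7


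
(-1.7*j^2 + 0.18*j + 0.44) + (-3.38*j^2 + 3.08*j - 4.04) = -5.08*j^2 + 3.26*j - 3.6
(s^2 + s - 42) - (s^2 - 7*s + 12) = 8*s - 54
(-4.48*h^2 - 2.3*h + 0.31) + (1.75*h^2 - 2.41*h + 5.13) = -2.73*h^2 - 4.71*h + 5.44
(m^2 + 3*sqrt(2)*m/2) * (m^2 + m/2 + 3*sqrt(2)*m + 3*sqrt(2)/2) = m^4 + m^3/2 + 9*sqrt(2)*m^3/2 + 9*sqrt(2)*m^2/4 + 9*m^2 + 9*m/2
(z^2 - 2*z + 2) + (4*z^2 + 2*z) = 5*z^2 + 2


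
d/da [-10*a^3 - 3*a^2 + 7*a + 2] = -30*a^2 - 6*a + 7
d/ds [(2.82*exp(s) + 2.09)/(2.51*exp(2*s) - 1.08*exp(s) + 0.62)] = (-7.0782*exp(2*s) - 10.4918*exp(s) + 4.0056)*exp(s)/(6.3001*exp(4*s) - 5.4216*exp(3*s) + 4.2788*exp(2*s) - 1.3392*exp(s) + 0.3844)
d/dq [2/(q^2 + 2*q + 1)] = 4*(-q - 1)/(q^2 + 2*q + 1)^2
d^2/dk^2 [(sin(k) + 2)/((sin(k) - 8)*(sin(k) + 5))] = -(sin(k)^5 + 11*sin(k)^4 + 220*sin(k)^3 + 206*sin(k)^2 + 1156*sin(k) + 44)/((sin(k) - 8)^3*(sin(k) + 5)^3)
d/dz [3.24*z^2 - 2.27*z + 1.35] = 6.48*z - 2.27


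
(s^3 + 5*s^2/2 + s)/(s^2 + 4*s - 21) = s*(2*s^2 + 5*s + 2)/(2*(s^2 + 4*s - 21))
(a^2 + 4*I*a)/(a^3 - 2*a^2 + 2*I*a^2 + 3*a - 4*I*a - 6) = a*(a + 4*I)/(a^3 + 2*a^2*(-1 + I) + a*(3 - 4*I) - 6)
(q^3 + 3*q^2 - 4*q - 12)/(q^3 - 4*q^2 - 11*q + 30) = (q + 2)/(q - 5)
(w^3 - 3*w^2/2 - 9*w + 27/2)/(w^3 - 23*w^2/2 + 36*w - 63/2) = (w + 3)/(w - 7)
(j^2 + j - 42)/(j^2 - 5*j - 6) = (j + 7)/(j + 1)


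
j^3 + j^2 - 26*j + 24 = (j - 4)*(j - 1)*(j + 6)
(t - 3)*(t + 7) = t^2 + 4*t - 21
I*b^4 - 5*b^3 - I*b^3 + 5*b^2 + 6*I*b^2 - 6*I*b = b*(b - I)*(b + 6*I)*(I*b - I)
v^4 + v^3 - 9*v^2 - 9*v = v*(v - 3)*(v + 1)*(v + 3)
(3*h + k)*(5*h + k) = 15*h^2 + 8*h*k + k^2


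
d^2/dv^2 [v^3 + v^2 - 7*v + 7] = 6*v + 2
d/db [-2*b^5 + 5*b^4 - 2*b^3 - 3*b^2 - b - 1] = -10*b^4 + 20*b^3 - 6*b^2 - 6*b - 1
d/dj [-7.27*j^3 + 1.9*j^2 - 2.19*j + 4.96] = -21.81*j^2 + 3.8*j - 2.19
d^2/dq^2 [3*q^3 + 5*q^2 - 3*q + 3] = 18*q + 10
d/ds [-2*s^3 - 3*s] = -6*s^2 - 3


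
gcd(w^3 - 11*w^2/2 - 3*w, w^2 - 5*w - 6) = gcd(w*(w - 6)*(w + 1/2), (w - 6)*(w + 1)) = w - 6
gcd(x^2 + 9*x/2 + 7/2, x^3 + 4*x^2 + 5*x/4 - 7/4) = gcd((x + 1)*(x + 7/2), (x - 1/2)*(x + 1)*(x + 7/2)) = x^2 + 9*x/2 + 7/2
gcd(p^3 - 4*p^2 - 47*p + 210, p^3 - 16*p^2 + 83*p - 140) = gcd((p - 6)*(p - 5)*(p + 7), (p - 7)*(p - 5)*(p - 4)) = p - 5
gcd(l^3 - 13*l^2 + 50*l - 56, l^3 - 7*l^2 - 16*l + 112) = l^2 - 11*l + 28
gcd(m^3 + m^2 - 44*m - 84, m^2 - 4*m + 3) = 1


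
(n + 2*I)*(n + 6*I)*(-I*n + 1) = -I*n^3 + 9*n^2 + 20*I*n - 12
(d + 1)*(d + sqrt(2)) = d^2 + d + sqrt(2)*d + sqrt(2)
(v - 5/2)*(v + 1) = v^2 - 3*v/2 - 5/2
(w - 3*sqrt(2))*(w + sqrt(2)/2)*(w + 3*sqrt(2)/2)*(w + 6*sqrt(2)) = w^4 + 5*sqrt(2)*w^3 - 45*w^2/2 - 135*sqrt(2)*w/2 - 54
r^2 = r^2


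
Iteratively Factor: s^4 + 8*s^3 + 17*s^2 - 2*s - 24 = (s + 2)*(s^3 + 6*s^2 + 5*s - 12) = (s + 2)*(s + 4)*(s^2 + 2*s - 3) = (s - 1)*(s + 2)*(s + 4)*(s + 3)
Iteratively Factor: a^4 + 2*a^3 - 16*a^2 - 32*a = (a + 2)*(a^3 - 16*a) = a*(a + 2)*(a^2 - 16) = a*(a - 4)*(a + 2)*(a + 4)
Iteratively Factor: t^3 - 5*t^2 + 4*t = (t)*(t^2 - 5*t + 4) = t*(t - 1)*(t - 4)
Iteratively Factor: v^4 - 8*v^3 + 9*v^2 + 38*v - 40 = (v - 5)*(v^3 - 3*v^2 - 6*v + 8) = (v - 5)*(v - 4)*(v^2 + v - 2) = (v - 5)*(v - 4)*(v - 1)*(v + 2)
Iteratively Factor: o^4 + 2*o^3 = (o)*(o^3 + 2*o^2) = o*(o + 2)*(o^2) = o^2*(o + 2)*(o)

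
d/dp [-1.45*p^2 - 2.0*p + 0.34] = -2.9*p - 2.0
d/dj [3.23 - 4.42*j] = -4.42000000000000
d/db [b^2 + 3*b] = 2*b + 3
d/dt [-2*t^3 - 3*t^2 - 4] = 6*t*(-t - 1)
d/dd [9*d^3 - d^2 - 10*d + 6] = 27*d^2 - 2*d - 10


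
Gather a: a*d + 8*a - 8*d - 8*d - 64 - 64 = a*(d + 8) - 16*d - 128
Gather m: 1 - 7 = -6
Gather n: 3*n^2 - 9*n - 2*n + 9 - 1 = 3*n^2 - 11*n + 8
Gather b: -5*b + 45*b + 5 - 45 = 40*b - 40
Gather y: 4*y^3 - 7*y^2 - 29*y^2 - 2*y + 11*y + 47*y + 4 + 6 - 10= 4*y^3 - 36*y^2 + 56*y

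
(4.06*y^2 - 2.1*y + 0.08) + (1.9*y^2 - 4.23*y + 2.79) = 5.96*y^2 - 6.33*y + 2.87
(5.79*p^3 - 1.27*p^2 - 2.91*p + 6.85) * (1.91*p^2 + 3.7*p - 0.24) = 11.0589*p^5 + 18.9973*p^4 - 11.6467*p^3 + 2.6213*p^2 + 26.0434*p - 1.644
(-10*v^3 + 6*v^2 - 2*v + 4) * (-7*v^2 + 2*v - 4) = 70*v^5 - 62*v^4 + 66*v^3 - 56*v^2 + 16*v - 16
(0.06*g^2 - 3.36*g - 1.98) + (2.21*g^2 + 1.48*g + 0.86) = 2.27*g^2 - 1.88*g - 1.12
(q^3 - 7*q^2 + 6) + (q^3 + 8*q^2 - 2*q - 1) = 2*q^3 + q^2 - 2*q + 5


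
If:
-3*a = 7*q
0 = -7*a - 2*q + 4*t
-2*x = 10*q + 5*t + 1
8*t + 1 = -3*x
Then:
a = 28/403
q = -12/403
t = 43/403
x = -249/403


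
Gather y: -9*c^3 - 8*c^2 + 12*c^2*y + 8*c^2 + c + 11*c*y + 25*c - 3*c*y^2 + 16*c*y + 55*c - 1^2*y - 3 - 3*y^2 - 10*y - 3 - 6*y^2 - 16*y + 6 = -9*c^3 + 81*c + y^2*(-3*c - 9) + y*(12*c^2 + 27*c - 27)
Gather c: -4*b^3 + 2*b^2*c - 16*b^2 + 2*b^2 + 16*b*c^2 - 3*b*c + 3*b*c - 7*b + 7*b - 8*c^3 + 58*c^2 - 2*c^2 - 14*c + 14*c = -4*b^3 + 2*b^2*c - 14*b^2 - 8*c^3 + c^2*(16*b + 56)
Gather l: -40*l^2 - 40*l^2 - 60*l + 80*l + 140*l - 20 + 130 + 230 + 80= -80*l^2 + 160*l + 420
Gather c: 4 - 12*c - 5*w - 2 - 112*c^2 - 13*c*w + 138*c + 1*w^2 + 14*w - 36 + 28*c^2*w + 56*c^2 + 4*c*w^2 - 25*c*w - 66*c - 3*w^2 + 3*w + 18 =c^2*(28*w - 56) + c*(4*w^2 - 38*w + 60) - 2*w^2 + 12*w - 16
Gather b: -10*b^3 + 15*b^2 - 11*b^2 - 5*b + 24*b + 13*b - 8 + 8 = -10*b^3 + 4*b^2 + 32*b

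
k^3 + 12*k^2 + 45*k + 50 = (k + 2)*(k + 5)^2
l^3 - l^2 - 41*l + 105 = (l - 5)*(l - 3)*(l + 7)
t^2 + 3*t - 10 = (t - 2)*(t + 5)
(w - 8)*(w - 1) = w^2 - 9*w + 8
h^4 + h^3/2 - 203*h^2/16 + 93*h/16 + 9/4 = (h - 3)*(h - 3/4)*(h + 1/4)*(h + 4)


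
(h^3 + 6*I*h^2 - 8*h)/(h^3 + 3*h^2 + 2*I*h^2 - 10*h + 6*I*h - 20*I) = h*(h + 4*I)/(h^2 + 3*h - 10)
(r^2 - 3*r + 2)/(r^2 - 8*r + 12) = (r - 1)/(r - 6)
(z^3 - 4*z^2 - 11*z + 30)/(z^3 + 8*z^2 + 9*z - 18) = (z^2 - 7*z + 10)/(z^2 + 5*z - 6)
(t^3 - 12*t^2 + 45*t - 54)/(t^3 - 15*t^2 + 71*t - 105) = (t^2 - 9*t + 18)/(t^2 - 12*t + 35)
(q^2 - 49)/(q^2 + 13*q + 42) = (q - 7)/(q + 6)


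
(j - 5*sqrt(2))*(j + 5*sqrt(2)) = j^2 - 50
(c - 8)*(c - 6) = c^2 - 14*c + 48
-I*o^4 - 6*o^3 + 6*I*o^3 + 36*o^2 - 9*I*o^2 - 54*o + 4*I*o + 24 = (o - 4)*(o - 1)*(o - 6*I)*(-I*o + I)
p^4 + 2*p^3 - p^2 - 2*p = p*(p - 1)*(p + 1)*(p + 2)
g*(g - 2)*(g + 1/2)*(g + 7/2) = g^4 + 2*g^3 - 25*g^2/4 - 7*g/2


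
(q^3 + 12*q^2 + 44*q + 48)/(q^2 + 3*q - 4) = (q^2 + 8*q + 12)/(q - 1)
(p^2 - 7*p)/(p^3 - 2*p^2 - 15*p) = (7 - p)/(-p^2 + 2*p + 15)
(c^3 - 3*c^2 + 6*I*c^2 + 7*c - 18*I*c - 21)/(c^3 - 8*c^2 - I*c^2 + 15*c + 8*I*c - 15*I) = (c + 7*I)/(c - 5)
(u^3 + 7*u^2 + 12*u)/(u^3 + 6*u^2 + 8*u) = (u + 3)/(u + 2)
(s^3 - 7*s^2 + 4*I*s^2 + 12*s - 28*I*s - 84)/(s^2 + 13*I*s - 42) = (s^2 - s*(7 + 2*I) + 14*I)/(s + 7*I)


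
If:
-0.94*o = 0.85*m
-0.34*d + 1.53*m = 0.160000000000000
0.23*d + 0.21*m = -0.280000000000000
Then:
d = -1.09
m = -0.14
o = 0.12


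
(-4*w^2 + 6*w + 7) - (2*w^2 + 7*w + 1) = -6*w^2 - w + 6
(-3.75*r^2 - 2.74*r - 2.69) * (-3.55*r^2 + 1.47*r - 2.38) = 13.3125*r^4 + 4.2145*r^3 + 14.4467*r^2 + 2.5669*r + 6.4022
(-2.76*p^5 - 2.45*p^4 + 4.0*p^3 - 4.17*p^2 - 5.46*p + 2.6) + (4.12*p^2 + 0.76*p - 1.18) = -2.76*p^5 - 2.45*p^4 + 4.0*p^3 - 0.0499999999999998*p^2 - 4.7*p + 1.42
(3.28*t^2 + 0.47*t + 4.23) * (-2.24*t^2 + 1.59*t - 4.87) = -7.3472*t^4 + 4.1624*t^3 - 24.7015*t^2 + 4.4368*t - 20.6001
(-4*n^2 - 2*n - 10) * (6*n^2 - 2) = -24*n^4 - 12*n^3 - 52*n^2 + 4*n + 20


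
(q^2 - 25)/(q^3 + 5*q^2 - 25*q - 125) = 1/(q + 5)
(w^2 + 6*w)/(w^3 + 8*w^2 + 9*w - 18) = w/(w^2 + 2*w - 3)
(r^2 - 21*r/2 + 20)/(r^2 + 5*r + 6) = (r^2 - 21*r/2 + 20)/(r^2 + 5*r + 6)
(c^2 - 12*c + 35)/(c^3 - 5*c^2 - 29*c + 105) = (c - 5)/(c^2 + 2*c - 15)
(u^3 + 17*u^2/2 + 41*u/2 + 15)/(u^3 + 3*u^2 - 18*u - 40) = (u + 3/2)/(u - 4)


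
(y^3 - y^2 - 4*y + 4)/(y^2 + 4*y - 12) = (y^2 + y - 2)/(y + 6)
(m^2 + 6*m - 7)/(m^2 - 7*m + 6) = (m + 7)/(m - 6)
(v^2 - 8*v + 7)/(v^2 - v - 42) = (v - 1)/(v + 6)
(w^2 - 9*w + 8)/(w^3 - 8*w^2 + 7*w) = (w - 8)/(w*(w - 7))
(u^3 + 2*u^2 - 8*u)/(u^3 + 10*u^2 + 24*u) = (u - 2)/(u + 6)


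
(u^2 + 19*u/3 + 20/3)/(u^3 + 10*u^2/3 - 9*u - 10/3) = (3*u + 4)/(3*u^2 - 5*u - 2)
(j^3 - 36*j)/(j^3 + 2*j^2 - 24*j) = (j - 6)/(j - 4)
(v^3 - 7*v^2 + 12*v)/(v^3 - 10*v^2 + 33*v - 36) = v/(v - 3)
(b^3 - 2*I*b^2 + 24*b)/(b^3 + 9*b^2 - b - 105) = b*(b^2 - 2*I*b + 24)/(b^3 + 9*b^2 - b - 105)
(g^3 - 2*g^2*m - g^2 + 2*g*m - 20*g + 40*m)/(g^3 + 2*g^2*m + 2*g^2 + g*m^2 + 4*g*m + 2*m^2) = (g^3 - 2*g^2*m - g^2 + 2*g*m - 20*g + 40*m)/(g^3 + 2*g^2*m + 2*g^2 + g*m^2 + 4*g*m + 2*m^2)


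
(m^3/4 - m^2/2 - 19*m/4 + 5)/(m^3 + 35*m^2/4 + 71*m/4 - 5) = (m^2 - 6*m + 5)/(4*m^2 + 19*m - 5)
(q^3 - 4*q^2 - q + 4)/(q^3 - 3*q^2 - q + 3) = (q - 4)/(q - 3)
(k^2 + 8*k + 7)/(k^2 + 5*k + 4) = (k + 7)/(k + 4)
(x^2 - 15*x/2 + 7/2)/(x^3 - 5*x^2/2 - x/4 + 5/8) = 4*(x - 7)/(4*x^2 - 8*x - 5)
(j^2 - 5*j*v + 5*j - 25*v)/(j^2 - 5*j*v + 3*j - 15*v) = (j + 5)/(j + 3)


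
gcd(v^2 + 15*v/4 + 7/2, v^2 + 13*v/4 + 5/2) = v + 2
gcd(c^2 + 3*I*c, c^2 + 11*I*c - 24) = c + 3*I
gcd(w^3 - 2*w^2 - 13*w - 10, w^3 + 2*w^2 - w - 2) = w^2 + 3*w + 2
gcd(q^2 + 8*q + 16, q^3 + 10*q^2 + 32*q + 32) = q^2 + 8*q + 16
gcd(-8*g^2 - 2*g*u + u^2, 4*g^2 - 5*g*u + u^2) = -4*g + u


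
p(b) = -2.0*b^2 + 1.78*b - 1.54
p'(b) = 1.78 - 4.0*b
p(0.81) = -1.41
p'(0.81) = -1.46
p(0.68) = -1.25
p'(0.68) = -0.94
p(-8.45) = -159.39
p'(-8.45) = 35.58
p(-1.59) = -9.43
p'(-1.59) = 8.14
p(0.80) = -1.40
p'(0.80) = -1.42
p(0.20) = -1.26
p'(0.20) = 0.98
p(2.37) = -8.56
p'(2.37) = -7.70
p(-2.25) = -15.67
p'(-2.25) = 10.78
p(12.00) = -268.18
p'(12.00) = -46.22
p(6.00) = -62.86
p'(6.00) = -22.22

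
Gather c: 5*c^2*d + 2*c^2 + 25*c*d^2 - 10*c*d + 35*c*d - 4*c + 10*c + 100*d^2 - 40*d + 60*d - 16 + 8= c^2*(5*d + 2) + c*(25*d^2 + 25*d + 6) + 100*d^2 + 20*d - 8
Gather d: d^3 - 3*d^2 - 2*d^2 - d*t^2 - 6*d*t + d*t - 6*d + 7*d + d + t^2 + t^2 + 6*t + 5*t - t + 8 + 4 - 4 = d^3 - 5*d^2 + d*(-t^2 - 5*t + 2) + 2*t^2 + 10*t + 8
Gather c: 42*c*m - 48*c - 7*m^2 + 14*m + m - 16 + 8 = c*(42*m - 48) - 7*m^2 + 15*m - 8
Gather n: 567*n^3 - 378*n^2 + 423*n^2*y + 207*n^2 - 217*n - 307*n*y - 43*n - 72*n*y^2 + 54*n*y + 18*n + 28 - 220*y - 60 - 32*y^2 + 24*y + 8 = 567*n^3 + n^2*(423*y - 171) + n*(-72*y^2 - 253*y - 242) - 32*y^2 - 196*y - 24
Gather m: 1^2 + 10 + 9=20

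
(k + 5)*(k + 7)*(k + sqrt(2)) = k^3 + sqrt(2)*k^2 + 12*k^2 + 12*sqrt(2)*k + 35*k + 35*sqrt(2)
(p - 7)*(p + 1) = p^2 - 6*p - 7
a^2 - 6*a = a*(a - 6)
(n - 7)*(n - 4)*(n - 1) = n^3 - 12*n^2 + 39*n - 28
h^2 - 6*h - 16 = (h - 8)*(h + 2)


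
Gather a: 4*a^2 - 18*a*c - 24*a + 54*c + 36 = 4*a^2 + a*(-18*c - 24) + 54*c + 36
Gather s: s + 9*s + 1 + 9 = 10*s + 10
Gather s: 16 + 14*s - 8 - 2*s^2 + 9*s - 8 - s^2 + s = -3*s^2 + 24*s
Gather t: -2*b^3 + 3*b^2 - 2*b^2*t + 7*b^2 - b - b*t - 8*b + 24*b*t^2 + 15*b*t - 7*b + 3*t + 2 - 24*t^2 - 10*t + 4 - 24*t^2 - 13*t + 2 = -2*b^3 + 10*b^2 - 16*b + t^2*(24*b - 48) + t*(-2*b^2 + 14*b - 20) + 8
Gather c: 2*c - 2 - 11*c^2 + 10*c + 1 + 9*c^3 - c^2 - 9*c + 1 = 9*c^3 - 12*c^2 + 3*c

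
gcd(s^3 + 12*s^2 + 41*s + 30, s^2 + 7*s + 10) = s + 5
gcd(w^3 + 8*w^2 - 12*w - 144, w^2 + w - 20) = w - 4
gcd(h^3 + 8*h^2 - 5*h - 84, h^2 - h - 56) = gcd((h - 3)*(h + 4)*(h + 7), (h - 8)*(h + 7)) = h + 7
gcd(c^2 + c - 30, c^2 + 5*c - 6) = c + 6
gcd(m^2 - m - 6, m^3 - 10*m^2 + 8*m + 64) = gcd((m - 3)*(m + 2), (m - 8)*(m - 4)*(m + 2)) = m + 2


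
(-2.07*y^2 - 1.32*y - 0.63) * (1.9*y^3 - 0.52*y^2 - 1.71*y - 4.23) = -3.933*y^5 - 1.4316*y^4 + 3.0291*y^3 + 11.3409*y^2 + 6.6609*y + 2.6649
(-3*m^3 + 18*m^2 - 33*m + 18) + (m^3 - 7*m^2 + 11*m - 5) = -2*m^3 + 11*m^2 - 22*m + 13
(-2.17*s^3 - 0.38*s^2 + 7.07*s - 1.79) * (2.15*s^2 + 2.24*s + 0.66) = -4.6655*s^5 - 5.6778*s^4 + 12.9171*s^3 + 11.7375*s^2 + 0.6566*s - 1.1814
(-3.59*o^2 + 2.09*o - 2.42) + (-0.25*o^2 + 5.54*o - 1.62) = -3.84*o^2 + 7.63*o - 4.04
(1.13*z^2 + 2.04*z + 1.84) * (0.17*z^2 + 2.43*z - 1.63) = 0.1921*z^4 + 3.0927*z^3 + 3.4281*z^2 + 1.146*z - 2.9992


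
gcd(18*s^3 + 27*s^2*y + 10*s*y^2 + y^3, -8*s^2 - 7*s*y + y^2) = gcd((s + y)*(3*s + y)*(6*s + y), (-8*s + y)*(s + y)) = s + y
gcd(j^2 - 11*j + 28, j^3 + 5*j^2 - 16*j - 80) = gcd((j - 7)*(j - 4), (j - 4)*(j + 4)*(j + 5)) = j - 4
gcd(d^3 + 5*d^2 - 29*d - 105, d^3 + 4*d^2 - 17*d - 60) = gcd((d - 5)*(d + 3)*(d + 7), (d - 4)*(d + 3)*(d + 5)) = d + 3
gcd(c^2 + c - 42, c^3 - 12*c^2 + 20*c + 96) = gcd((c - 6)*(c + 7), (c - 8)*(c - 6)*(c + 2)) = c - 6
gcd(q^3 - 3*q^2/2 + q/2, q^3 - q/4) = q^2 - q/2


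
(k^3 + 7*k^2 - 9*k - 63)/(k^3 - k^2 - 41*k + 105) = (k + 3)/(k - 5)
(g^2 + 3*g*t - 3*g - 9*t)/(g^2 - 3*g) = (g + 3*t)/g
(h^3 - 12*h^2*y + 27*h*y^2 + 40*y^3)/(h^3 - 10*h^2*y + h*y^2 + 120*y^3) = (h + y)/(h + 3*y)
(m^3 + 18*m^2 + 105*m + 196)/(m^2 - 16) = (m^2 + 14*m + 49)/(m - 4)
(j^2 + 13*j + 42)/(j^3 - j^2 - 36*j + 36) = (j + 7)/(j^2 - 7*j + 6)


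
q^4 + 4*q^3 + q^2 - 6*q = q*(q - 1)*(q + 2)*(q + 3)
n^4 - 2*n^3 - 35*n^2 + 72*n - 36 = (n - 6)*(n - 1)^2*(n + 6)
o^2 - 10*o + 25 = (o - 5)^2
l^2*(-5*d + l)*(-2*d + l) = 10*d^2*l^2 - 7*d*l^3 + l^4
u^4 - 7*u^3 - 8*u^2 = u^2*(u - 8)*(u + 1)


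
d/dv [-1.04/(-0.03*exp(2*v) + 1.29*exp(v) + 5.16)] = (1.3416 - 0.0624*exp(v))*exp(v)/(-0.03*exp(2*v) + 1.29*exp(v) + 5.16)^2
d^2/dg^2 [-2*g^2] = -4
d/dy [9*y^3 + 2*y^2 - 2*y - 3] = 27*y^2 + 4*y - 2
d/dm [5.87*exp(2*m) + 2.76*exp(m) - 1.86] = (11.74*exp(m) + 2.76)*exp(m)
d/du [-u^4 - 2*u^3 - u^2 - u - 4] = -4*u^3 - 6*u^2 - 2*u - 1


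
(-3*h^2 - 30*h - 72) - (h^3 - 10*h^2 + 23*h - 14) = -h^3 + 7*h^2 - 53*h - 58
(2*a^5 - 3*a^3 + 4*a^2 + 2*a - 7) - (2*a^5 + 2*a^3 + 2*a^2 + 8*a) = -5*a^3 + 2*a^2 - 6*a - 7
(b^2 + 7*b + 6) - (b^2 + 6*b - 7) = b + 13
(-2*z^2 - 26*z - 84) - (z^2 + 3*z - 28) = -3*z^2 - 29*z - 56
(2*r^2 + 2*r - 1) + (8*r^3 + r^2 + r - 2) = 8*r^3 + 3*r^2 + 3*r - 3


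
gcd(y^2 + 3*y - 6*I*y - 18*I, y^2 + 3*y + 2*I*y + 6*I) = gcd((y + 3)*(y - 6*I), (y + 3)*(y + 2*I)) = y + 3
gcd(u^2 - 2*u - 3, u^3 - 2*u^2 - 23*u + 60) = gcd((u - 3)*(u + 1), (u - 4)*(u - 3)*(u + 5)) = u - 3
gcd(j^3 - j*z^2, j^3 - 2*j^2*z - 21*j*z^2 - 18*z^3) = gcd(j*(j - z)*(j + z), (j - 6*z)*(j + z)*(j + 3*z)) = j + z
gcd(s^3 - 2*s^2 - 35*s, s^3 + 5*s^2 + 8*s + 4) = 1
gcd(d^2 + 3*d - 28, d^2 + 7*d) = d + 7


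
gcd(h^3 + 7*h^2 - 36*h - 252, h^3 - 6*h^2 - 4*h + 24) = h - 6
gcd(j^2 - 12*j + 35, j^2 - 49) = j - 7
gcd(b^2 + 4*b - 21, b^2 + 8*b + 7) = b + 7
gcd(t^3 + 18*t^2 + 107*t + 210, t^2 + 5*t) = t + 5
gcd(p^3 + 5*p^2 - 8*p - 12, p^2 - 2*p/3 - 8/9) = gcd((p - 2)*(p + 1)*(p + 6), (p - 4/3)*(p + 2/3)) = 1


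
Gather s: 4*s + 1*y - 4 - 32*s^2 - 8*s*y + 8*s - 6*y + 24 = -32*s^2 + s*(12 - 8*y) - 5*y + 20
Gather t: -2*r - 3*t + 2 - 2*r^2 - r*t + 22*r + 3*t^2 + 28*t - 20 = -2*r^2 + 20*r + 3*t^2 + t*(25 - r) - 18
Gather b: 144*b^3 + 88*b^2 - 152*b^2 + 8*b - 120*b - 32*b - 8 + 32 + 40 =144*b^3 - 64*b^2 - 144*b + 64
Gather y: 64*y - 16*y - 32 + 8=48*y - 24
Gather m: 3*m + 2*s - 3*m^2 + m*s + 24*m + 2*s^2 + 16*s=-3*m^2 + m*(s + 27) + 2*s^2 + 18*s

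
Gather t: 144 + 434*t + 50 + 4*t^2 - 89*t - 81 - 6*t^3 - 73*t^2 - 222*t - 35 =-6*t^3 - 69*t^2 + 123*t + 78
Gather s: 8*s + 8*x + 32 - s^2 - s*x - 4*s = -s^2 + s*(4 - x) + 8*x + 32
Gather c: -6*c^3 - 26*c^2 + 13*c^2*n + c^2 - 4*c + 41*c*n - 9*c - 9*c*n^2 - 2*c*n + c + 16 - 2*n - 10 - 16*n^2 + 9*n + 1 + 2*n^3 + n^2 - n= -6*c^3 + c^2*(13*n - 25) + c*(-9*n^2 + 39*n - 12) + 2*n^3 - 15*n^2 + 6*n + 7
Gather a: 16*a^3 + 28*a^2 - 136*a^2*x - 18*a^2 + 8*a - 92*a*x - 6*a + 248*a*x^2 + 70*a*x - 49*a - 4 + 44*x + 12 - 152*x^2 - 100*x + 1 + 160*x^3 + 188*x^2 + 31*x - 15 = 16*a^3 + a^2*(10 - 136*x) + a*(248*x^2 - 22*x - 47) + 160*x^3 + 36*x^2 - 25*x - 6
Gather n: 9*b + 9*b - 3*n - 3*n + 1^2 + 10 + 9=18*b - 6*n + 20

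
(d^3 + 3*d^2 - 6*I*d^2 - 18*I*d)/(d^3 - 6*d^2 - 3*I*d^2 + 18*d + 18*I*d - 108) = d*(d + 3)/(d^2 + 3*d*(-2 + I) - 18*I)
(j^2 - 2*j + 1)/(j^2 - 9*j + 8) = (j - 1)/(j - 8)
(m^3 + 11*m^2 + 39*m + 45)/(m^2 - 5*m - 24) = (m^2 + 8*m + 15)/(m - 8)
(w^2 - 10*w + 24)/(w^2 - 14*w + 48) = (w - 4)/(w - 8)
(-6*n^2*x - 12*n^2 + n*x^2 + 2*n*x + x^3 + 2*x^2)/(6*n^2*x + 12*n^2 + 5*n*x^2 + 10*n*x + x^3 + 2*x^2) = (-2*n + x)/(2*n + x)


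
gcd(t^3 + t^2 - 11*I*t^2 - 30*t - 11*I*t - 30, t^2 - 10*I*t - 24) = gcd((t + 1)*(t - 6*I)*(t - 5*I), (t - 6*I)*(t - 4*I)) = t - 6*I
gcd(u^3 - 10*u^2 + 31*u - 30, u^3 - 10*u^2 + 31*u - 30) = u^3 - 10*u^2 + 31*u - 30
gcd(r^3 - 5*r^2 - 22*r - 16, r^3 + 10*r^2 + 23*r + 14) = r^2 + 3*r + 2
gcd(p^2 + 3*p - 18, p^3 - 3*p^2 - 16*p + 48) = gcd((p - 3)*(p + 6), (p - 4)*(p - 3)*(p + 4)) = p - 3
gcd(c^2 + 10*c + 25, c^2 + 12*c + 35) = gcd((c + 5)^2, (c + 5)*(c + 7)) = c + 5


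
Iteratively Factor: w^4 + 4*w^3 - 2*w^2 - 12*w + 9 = (w + 3)*(w^3 + w^2 - 5*w + 3) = (w - 1)*(w + 3)*(w^2 + 2*w - 3) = (w - 1)^2*(w + 3)*(w + 3)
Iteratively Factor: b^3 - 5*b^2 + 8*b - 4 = (b - 2)*(b^2 - 3*b + 2) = (b - 2)*(b - 1)*(b - 2)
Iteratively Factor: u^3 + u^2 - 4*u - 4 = (u + 1)*(u^2 - 4) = (u + 1)*(u + 2)*(u - 2)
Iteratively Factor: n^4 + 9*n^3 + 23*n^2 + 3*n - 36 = (n + 3)*(n^3 + 6*n^2 + 5*n - 12) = (n + 3)*(n + 4)*(n^2 + 2*n - 3) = (n - 1)*(n + 3)*(n + 4)*(n + 3)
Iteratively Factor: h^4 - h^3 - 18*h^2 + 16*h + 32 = (h + 4)*(h^3 - 5*h^2 + 2*h + 8) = (h - 4)*(h + 4)*(h^2 - h - 2) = (h - 4)*(h + 1)*(h + 4)*(h - 2)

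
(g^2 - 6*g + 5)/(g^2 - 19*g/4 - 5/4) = 4*(g - 1)/(4*g + 1)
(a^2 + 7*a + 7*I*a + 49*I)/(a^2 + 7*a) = (a + 7*I)/a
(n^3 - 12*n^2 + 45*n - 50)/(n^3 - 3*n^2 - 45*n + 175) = (n - 2)/(n + 7)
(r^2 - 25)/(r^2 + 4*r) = (r^2 - 25)/(r*(r + 4))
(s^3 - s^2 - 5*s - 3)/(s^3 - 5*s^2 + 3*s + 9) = (s + 1)/(s - 3)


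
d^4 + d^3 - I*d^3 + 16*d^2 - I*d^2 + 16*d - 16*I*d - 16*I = (d + 1)*(d - 4*I)*(d - I)*(d + 4*I)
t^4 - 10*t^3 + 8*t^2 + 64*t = t*(t - 8)*(t - 4)*(t + 2)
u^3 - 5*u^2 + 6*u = u*(u - 3)*(u - 2)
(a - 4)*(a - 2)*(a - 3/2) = a^3 - 15*a^2/2 + 17*a - 12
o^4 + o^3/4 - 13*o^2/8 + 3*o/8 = o*(o - 1)*(o - 1/4)*(o + 3/2)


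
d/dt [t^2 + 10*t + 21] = 2*t + 10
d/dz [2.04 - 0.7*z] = -0.700000000000000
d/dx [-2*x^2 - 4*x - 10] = -4*x - 4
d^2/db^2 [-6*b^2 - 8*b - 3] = -12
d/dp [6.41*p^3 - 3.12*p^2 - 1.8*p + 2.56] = 19.23*p^2 - 6.24*p - 1.8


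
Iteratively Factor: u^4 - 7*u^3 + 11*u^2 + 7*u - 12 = (u - 3)*(u^3 - 4*u^2 - u + 4) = (u - 3)*(u + 1)*(u^2 - 5*u + 4) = (u - 4)*(u - 3)*(u + 1)*(u - 1)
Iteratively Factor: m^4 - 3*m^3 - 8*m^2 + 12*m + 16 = (m - 2)*(m^3 - m^2 - 10*m - 8) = (m - 4)*(m - 2)*(m^2 + 3*m + 2) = (m - 4)*(m - 2)*(m + 2)*(m + 1)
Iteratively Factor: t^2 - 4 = (t + 2)*(t - 2)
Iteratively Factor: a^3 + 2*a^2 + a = (a + 1)*(a^2 + a) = (a + 1)^2*(a)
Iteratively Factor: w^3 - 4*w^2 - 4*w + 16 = (w - 2)*(w^2 - 2*w - 8) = (w - 4)*(w - 2)*(w + 2)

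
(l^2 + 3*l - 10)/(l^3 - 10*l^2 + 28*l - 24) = (l + 5)/(l^2 - 8*l + 12)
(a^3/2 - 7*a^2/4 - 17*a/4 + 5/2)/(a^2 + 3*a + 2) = (2*a^2 - 11*a + 5)/(4*(a + 1))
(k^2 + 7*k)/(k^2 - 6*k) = (k + 7)/(k - 6)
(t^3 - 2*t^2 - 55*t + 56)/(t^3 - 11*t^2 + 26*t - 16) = (t + 7)/(t - 2)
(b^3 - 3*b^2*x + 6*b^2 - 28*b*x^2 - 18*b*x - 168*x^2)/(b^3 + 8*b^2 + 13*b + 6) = (b^2 - 3*b*x - 28*x^2)/(b^2 + 2*b + 1)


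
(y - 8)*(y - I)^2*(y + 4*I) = y^4 - 8*y^3 + 2*I*y^3 + 7*y^2 - 16*I*y^2 - 56*y - 4*I*y + 32*I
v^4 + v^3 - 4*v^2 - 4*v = v*(v - 2)*(v + 1)*(v + 2)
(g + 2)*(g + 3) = g^2 + 5*g + 6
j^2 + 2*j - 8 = (j - 2)*(j + 4)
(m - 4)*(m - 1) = m^2 - 5*m + 4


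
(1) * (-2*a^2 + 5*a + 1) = -2*a^2 + 5*a + 1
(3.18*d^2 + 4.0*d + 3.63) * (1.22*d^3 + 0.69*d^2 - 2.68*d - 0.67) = 3.8796*d^5 + 7.0742*d^4 - 1.3338*d^3 - 10.3459*d^2 - 12.4084*d - 2.4321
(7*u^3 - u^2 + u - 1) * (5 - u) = -7*u^4 + 36*u^3 - 6*u^2 + 6*u - 5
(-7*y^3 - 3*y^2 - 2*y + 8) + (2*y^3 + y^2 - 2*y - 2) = -5*y^3 - 2*y^2 - 4*y + 6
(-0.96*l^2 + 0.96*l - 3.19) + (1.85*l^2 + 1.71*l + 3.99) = 0.89*l^2 + 2.67*l + 0.8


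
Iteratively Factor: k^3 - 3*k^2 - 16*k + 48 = (k - 3)*(k^2 - 16) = (k - 4)*(k - 3)*(k + 4)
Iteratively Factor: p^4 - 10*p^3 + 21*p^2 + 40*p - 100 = (p - 5)*(p^3 - 5*p^2 - 4*p + 20) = (p - 5)*(p - 2)*(p^2 - 3*p - 10) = (p - 5)^2*(p - 2)*(p + 2)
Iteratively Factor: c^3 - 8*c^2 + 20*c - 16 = (c - 2)*(c^2 - 6*c + 8) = (c - 2)^2*(c - 4)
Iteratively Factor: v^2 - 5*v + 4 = (v - 4)*(v - 1)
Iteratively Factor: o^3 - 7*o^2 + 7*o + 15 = (o + 1)*(o^2 - 8*o + 15) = (o - 3)*(o + 1)*(o - 5)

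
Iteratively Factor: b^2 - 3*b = (b)*(b - 3)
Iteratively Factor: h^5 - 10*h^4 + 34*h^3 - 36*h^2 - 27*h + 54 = (h - 3)*(h^4 - 7*h^3 + 13*h^2 + 3*h - 18) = (h - 3)^2*(h^3 - 4*h^2 + h + 6) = (h - 3)^3*(h^2 - h - 2) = (h - 3)^3*(h - 2)*(h + 1)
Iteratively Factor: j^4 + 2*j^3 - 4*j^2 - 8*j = (j + 2)*(j^3 - 4*j) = j*(j + 2)*(j^2 - 4) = j*(j + 2)^2*(j - 2)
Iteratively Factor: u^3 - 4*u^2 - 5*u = (u)*(u^2 - 4*u - 5) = u*(u + 1)*(u - 5)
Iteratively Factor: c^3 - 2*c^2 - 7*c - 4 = (c + 1)*(c^2 - 3*c - 4) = (c + 1)^2*(c - 4)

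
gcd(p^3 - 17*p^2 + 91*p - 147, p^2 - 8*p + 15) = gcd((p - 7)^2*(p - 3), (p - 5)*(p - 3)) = p - 3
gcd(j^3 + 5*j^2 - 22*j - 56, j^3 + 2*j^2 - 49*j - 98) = j^2 + 9*j + 14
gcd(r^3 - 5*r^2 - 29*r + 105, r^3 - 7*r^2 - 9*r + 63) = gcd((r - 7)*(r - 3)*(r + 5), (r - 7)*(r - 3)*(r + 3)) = r^2 - 10*r + 21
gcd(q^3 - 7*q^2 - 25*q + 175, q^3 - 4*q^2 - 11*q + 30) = q - 5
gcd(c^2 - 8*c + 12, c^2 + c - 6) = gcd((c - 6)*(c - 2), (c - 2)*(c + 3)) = c - 2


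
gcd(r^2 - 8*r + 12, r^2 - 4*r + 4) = r - 2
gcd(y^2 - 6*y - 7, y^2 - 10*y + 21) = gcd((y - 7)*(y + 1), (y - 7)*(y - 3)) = y - 7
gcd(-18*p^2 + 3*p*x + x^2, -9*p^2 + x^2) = -3*p + x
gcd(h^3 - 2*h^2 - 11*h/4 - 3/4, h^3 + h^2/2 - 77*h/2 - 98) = 1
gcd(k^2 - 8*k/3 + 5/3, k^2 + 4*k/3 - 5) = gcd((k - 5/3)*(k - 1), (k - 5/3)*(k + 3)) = k - 5/3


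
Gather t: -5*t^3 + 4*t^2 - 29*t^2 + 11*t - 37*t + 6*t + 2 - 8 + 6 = -5*t^3 - 25*t^2 - 20*t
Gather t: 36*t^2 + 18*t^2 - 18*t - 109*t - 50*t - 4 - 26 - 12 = 54*t^2 - 177*t - 42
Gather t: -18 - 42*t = -42*t - 18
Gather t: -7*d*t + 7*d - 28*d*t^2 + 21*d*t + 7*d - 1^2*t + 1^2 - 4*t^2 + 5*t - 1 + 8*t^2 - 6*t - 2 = 14*d + t^2*(4 - 28*d) + t*(14*d - 2) - 2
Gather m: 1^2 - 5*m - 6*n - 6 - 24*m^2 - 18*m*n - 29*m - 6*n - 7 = -24*m^2 + m*(-18*n - 34) - 12*n - 12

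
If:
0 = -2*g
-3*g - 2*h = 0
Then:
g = 0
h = 0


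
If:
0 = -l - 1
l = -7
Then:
No Solution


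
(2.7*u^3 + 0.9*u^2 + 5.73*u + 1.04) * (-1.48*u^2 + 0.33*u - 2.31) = -3.996*u^5 - 0.441*u^4 - 14.4204*u^3 - 1.7273*u^2 - 12.8931*u - 2.4024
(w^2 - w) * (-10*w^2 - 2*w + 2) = -10*w^4 + 8*w^3 + 4*w^2 - 2*w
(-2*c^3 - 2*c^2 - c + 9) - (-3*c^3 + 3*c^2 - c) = c^3 - 5*c^2 + 9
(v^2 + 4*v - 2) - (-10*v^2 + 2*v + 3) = 11*v^2 + 2*v - 5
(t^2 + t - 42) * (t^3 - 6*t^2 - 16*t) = t^5 - 5*t^4 - 64*t^3 + 236*t^2 + 672*t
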